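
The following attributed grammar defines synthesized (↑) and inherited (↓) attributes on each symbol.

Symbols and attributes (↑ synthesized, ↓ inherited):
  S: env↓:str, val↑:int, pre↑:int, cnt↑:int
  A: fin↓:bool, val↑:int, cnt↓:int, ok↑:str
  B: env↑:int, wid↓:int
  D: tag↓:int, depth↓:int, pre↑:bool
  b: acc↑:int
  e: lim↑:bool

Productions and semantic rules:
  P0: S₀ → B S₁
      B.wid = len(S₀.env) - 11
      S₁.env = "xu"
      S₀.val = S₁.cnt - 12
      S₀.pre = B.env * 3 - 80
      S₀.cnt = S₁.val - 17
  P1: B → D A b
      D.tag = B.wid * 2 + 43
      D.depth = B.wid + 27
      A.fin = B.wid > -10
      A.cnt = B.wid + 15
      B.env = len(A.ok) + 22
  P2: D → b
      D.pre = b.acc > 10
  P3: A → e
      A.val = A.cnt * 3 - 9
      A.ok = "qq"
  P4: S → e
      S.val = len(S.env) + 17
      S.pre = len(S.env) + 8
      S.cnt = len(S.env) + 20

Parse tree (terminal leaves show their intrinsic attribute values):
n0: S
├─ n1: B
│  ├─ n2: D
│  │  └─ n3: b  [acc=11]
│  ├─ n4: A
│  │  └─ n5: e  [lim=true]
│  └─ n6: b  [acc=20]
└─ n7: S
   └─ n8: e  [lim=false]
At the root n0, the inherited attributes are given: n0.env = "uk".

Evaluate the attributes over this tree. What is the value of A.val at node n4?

1. n0.env = "uk"  [given at root]
2. n1.wid = -9  [len(S₀.env) - 11]
3. n2.tag = 25  [B.wid * 2 + 43]
4. n2.depth = 18  [B.wid + 27]
5. n3.acc = 11  [terminal]
6. n2.pre = true  [b.acc > 10]
7. n4.fin = true  [B.wid > -10]
8. n4.cnt = 6  [B.wid + 15]
9. n5.lim = true  [terminal]
10. n4.val = 9  [A.cnt * 3 - 9]
11. n4.ok = "qq"  ["qq"]
12. n6.acc = 20  [terminal]
13. n1.env = 24  [len(A.ok) + 22]
14. n7.env = "xu"  ["xu"]
15. n8.lim = false  [terminal]
16. n7.val = 19  [len(S.env) + 17]
17. n7.pre = 10  [len(S.env) + 8]
18. n7.cnt = 22  [len(S.env) + 20]
19. n0.val = 10  [S₁.cnt - 12]
20. n0.pre = -8  [B.env * 3 - 80]
21. n0.cnt = 2  [S₁.val - 17]

9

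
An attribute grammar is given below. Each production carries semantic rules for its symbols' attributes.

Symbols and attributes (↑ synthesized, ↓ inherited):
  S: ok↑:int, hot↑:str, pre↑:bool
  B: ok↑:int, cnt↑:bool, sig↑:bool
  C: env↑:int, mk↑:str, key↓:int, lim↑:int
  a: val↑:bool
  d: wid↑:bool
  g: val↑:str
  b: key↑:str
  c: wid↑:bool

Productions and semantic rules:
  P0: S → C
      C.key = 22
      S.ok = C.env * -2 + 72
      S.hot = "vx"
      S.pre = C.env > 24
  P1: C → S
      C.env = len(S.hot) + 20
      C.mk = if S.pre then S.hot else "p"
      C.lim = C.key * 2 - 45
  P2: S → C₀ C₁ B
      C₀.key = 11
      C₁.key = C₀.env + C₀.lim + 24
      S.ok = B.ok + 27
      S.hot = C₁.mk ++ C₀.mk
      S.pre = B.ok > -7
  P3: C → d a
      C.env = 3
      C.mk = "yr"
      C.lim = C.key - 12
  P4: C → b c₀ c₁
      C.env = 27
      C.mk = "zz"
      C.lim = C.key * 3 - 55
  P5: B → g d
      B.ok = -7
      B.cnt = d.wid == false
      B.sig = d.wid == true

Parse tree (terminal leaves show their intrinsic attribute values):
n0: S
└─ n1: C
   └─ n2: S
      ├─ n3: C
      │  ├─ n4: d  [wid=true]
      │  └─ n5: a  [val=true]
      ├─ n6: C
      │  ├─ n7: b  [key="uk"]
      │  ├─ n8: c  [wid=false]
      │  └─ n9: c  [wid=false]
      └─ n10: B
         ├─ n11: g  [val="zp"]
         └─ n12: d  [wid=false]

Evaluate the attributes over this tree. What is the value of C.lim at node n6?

23

1. n1.key = 22  [22]
2. n3.key = 11  [11]
3. n4.wid = true  [terminal]
4. n5.val = true  [terminal]
5. n3.env = 3  [3]
6. n3.mk = "yr"  ["yr"]
7. n3.lim = -1  [C.key - 12]
8. n6.key = 26  [C₀.env + C₀.lim + 24]
9. n7.key = "uk"  [terminal]
10. n8.wid = false  [terminal]
11. n9.wid = false  [terminal]
12. n6.env = 27  [27]
13. n6.mk = "zz"  ["zz"]
14. n6.lim = 23  [C.key * 3 - 55]
15. n11.val = "zp"  [terminal]
16. n12.wid = false  [terminal]
17. n10.ok = -7  [-7]
18. n10.cnt = true  [d.wid == false]
19. n10.sig = false  [d.wid == true]
20. n2.ok = 20  [B.ok + 27]
21. n2.hot = "zzyr"  [C₁.mk ++ C₀.mk]
22. n2.pre = false  [B.ok > -7]
23. n1.env = 24  [len(S.hot) + 20]
24. n1.mk = "p"  [if S.pre then S.hot else "p"]
25. n1.lim = -1  [C.key * 2 - 45]
26. n0.ok = 24  [C.env * -2 + 72]
27. n0.hot = "vx"  ["vx"]
28. n0.pre = false  [C.env > 24]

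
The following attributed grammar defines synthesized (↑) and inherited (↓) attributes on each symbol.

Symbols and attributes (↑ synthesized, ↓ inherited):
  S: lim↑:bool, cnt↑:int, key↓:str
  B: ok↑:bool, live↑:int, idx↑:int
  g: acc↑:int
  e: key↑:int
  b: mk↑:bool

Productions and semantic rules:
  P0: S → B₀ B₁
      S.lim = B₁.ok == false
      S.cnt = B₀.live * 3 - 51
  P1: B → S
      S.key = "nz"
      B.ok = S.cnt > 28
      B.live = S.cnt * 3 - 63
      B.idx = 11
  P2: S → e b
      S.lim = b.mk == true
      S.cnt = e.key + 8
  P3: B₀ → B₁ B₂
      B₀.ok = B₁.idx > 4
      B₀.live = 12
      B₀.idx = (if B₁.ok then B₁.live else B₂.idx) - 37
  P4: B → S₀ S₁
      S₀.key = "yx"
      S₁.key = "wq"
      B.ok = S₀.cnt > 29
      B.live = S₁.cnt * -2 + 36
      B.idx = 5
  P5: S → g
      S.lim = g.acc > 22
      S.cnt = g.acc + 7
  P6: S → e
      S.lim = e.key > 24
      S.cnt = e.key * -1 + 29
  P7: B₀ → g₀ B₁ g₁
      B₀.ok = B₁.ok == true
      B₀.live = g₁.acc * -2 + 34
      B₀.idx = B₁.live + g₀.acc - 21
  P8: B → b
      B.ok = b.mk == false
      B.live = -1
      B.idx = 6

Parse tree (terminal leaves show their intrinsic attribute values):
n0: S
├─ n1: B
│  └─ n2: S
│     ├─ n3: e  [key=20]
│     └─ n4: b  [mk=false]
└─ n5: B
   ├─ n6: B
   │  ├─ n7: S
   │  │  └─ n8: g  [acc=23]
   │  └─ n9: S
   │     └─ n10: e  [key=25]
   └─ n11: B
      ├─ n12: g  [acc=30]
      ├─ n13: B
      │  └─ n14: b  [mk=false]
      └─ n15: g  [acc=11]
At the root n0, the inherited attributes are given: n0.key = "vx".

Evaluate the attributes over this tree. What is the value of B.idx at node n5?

-9

1. n0.key = "vx"  [given at root]
2. n2.key = "nz"  ["nz"]
3. n3.key = 20  [terminal]
4. n4.mk = false  [terminal]
5. n2.lim = false  [b.mk == true]
6. n2.cnt = 28  [e.key + 8]
7. n1.ok = false  [S.cnt > 28]
8. n1.live = 21  [S.cnt * 3 - 63]
9. n1.idx = 11  [11]
10. n7.key = "yx"  ["yx"]
11. n8.acc = 23  [terminal]
12. n7.lim = true  [g.acc > 22]
13. n7.cnt = 30  [g.acc + 7]
14. n9.key = "wq"  ["wq"]
15. n10.key = 25  [terminal]
16. n9.lim = true  [e.key > 24]
17. n9.cnt = 4  [e.key * -1 + 29]
18. n6.ok = true  [S₀.cnt > 29]
19. n6.live = 28  [S₁.cnt * -2 + 36]
20. n6.idx = 5  [5]
21. n12.acc = 30  [terminal]
22. n14.mk = false  [terminal]
23. n13.ok = true  [b.mk == false]
24. n13.live = -1  [-1]
25. n13.idx = 6  [6]
26. n15.acc = 11  [terminal]
27. n11.ok = true  [B₁.ok == true]
28. n11.live = 12  [g₁.acc * -2 + 34]
29. n11.idx = 8  [B₁.live + g₀.acc - 21]
30. n5.ok = true  [B₁.idx > 4]
31. n5.live = 12  [12]
32. n5.idx = -9  [(if B₁.ok then B₁.live else B₂.idx) - 37]
33. n0.lim = false  [B₁.ok == false]
34. n0.cnt = 12  [B₀.live * 3 - 51]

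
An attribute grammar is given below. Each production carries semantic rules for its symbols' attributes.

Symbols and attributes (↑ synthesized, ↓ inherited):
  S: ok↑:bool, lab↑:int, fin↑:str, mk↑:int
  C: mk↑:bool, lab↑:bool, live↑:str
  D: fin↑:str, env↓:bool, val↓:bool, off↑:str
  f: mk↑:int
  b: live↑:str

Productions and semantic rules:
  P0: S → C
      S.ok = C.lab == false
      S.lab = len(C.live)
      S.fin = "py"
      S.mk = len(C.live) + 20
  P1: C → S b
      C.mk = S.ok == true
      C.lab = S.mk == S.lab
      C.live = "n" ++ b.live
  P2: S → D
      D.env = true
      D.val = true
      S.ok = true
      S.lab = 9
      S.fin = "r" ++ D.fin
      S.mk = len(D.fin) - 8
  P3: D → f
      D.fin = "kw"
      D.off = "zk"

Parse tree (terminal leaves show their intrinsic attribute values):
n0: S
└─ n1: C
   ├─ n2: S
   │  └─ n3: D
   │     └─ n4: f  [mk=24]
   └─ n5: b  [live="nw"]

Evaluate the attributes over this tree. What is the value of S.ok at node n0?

true

1. n3.env = true  [true]
2. n3.val = true  [true]
3. n4.mk = 24  [terminal]
4. n3.fin = "kw"  ["kw"]
5. n3.off = "zk"  ["zk"]
6. n2.ok = true  [true]
7. n2.lab = 9  [9]
8. n2.fin = "rkw"  ["r" ++ D.fin]
9. n2.mk = -6  [len(D.fin) - 8]
10. n5.live = "nw"  [terminal]
11. n1.mk = true  [S.ok == true]
12. n1.lab = false  [S.mk == S.lab]
13. n1.live = "nnw"  ["n" ++ b.live]
14. n0.ok = true  [C.lab == false]
15. n0.lab = 3  [len(C.live)]
16. n0.fin = "py"  ["py"]
17. n0.mk = 23  [len(C.live) + 20]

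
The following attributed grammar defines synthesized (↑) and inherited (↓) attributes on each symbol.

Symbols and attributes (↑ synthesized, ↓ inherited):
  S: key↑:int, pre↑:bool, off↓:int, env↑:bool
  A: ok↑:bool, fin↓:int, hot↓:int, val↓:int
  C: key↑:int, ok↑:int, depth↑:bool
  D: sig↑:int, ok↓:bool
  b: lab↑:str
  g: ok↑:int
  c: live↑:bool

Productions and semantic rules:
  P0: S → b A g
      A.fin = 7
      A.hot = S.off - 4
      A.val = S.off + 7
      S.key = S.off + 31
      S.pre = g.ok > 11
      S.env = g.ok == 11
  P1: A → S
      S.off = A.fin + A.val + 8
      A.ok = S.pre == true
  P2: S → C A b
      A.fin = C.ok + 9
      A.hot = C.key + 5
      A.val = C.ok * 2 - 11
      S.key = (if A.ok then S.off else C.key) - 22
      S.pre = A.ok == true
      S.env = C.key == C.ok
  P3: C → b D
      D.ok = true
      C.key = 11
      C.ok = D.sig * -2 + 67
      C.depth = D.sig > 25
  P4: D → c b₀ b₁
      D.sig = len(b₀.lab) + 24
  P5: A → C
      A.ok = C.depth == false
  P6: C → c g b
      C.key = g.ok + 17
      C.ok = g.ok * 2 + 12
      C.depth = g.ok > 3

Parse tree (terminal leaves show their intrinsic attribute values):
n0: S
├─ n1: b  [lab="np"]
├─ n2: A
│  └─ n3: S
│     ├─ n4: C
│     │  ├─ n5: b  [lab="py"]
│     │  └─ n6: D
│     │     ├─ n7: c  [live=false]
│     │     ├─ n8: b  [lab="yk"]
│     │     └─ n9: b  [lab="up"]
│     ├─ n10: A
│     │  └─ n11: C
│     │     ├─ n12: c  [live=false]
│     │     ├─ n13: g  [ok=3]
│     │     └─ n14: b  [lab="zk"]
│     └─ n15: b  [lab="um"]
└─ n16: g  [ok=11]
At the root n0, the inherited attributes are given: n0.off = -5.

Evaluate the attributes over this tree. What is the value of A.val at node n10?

19

1. n0.off = -5  [given at root]
2. n1.lab = "np"  [terminal]
3. n2.fin = 7  [7]
4. n2.hot = -9  [S.off - 4]
5. n2.val = 2  [S.off + 7]
6. n3.off = 17  [A.fin + A.val + 8]
7. n5.lab = "py"  [terminal]
8. n6.ok = true  [true]
9. n7.live = false  [terminal]
10. n8.lab = "yk"  [terminal]
11. n9.lab = "up"  [terminal]
12. n6.sig = 26  [len(b₀.lab) + 24]
13. n4.key = 11  [11]
14. n4.ok = 15  [D.sig * -2 + 67]
15. n4.depth = true  [D.sig > 25]
16. n10.fin = 24  [C.ok + 9]
17. n10.hot = 16  [C.key + 5]
18. n10.val = 19  [C.ok * 2 - 11]
19. n12.live = false  [terminal]
20. n13.ok = 3  [terminal]
21. n14.lab = "zk"  [terminal]
22. n11.key = 20  [g.ok + 17]
23. n11.ok = 18  [g.ok * 2 + 12]
24. n11.depth = false  [g.ok > 3]
25. n10.ok = true  [C.depth == false]
26. n15.lab = "um"  [terminal]
27. n3.key = -5  [(if A.ok then S.off else C.key) - 22]
28. n3.pre = true  [A.ok == true]
29. n3.env = false  [C.key == C.ok]
30. n2.ok = true  [S.pre == true]
31. n16.ok = 11  [terminal]
32. n0.key = 26  [S.off + 31]
33. n0.pre = false  [g.ok > 11]
34. n0.env = true  [g.ok == 11]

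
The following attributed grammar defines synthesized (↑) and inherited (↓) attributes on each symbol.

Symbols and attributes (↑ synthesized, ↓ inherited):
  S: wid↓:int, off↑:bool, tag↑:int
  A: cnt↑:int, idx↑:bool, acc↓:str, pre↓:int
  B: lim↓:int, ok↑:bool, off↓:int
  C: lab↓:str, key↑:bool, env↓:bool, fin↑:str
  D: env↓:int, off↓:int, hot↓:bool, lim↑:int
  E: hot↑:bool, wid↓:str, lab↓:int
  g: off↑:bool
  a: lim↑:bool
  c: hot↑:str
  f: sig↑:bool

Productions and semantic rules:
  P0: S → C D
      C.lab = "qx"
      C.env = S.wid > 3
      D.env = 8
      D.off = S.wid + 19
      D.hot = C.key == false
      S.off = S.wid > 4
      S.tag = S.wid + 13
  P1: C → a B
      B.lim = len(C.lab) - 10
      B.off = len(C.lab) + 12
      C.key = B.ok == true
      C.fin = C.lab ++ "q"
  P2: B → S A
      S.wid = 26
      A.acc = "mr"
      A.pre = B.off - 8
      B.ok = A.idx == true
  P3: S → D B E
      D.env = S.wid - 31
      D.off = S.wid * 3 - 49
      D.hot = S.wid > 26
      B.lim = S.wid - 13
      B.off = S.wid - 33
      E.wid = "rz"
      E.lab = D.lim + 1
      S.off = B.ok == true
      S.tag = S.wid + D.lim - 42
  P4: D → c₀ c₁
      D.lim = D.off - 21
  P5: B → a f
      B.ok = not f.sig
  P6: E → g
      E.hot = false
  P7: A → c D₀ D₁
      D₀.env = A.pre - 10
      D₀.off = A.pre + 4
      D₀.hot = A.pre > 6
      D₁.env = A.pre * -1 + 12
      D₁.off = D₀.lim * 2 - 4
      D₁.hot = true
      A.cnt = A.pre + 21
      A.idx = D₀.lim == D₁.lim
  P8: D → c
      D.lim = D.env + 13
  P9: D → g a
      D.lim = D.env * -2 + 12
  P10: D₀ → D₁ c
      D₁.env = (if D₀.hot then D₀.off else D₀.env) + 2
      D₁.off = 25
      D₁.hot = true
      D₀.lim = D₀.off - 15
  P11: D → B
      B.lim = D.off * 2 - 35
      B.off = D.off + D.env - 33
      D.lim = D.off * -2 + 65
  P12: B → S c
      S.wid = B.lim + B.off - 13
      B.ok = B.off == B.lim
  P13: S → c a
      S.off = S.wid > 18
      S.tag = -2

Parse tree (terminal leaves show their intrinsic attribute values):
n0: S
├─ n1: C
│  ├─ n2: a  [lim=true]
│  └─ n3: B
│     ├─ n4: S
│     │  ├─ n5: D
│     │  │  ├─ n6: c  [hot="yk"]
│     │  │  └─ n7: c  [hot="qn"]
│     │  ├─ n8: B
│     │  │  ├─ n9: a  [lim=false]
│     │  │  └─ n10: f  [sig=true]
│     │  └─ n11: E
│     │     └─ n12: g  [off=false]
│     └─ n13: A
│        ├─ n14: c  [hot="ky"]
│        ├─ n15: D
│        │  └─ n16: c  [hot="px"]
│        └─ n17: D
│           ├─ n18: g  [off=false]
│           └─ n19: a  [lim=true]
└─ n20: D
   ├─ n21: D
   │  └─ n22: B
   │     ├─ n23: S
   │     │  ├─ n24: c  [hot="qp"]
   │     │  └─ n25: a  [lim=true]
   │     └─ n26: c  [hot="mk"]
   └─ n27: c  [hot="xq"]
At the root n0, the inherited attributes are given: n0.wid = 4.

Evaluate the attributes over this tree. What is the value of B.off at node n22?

1. n0.wid = 4  [given at root]
2. n1.lab = "qx"  ["qx"]
3. n1.env = true  [S.wid > 3]
4. n2.lim = true  [terminal]
5. n3.lim = -8  [len(C.lab) - 10]
6. n3.off = 14  [len(C.lab) + 12]
7. n4.wid = 26  [26]
8. n5.env = -5  [S.wid - 31]
9. n5.off = 29  [S.wid * 3 - 49]
10. n5.hot = false  [S.wid > 26]
11. n6.hot = "yk"  [terminal]
12. n7.hot = "qn"  [terminal]
13. n5.lim = 8  [D.off - 21]
14. n8.lim = 13  [S.wid - 13]
15. n8.off = -7  [S.wid - 33]
16. n9.lim = false  [terminal]
17. n10.sig = true  [terminal]
18. n8.ok = false  [not f.sig]
19. n11.wid = "rz"  ["rz"]
20. n11.lab = 9  [D.lim + 1]
21. n12.off = false  [terminal]
22. n11.hot = false  [false]
23. n4.off = false  [B.ok == true]
24. n4.tag = -8  [S.wid + D.lim - 42]
25. n13.acc = "mr"  ["mr"]
26. n13.pre = 6  [B.off - 8]
27. n14.hot = "ky"  [terminal]
28. n15.env = -4  [A.pre - 10]
29. n15.off = 10  [A.pre + 4]
30. n15.hot = false  [A.pre > 6]
31. n16.hot = "px"  [terminal]
32. n15.lim = 9  [D.env + 13]
33. n17.env = 6  [A.pre * -1 + 12]
34. n17.off = 14  [D₀.lim * 2 - 4]
35. n17.hot = true  [true]
36. n18.off = false  [terminal]
37. n19.lim = true  [terminal]
38. n17.lim = 0  [D.env * -2 + 12]
39. n13.cnt = 27  [A.pre + 21]
40. n13.idx = false  [D₀.lim == D₁.lim]
41. n3.ok = false  [A.idx == true]
42. n1.key = false  [B.ok == true]
43. n1.fin = "qxq"  [C.lab ++ "q"]
44. n20.env = 8  [8]
45. n20.off = 23  [S.wid + 19]
46. n20.hot = true  [C.key == false]
47. n21.env = 25  [(if D₀.hot then D₀.off else D₀.env) + 2]
48. n21.off = 25  [25]
49. n21.hot = true  [true]
50. n22.lim = 15  [D.off * 2 - 35]
51. n22.off = 17  [D.off + D.env - 33]
52. n23.wid = 19  [B.lim + B.off - 13]
53. n24.hot = "qp"  [terminal]
54. n25.lim = true  [terminal]
55. n23.off = true  [S.wid > 18]
56. n23.tag = -2  [-2]
57. n26.hot = "mk"  [terminal]
58. n22.ok = false  [B.off == B.lim]
59. n21.lim = 15  [D.off * -2 + 65]
60. n27.hot = "xq"  [terminal]
61. n20.lim = 8  [D₀.off - 15]
62. n0.off = false  [S.wid > 4]
63. n0.tag = 17  [S.wid + 13]

17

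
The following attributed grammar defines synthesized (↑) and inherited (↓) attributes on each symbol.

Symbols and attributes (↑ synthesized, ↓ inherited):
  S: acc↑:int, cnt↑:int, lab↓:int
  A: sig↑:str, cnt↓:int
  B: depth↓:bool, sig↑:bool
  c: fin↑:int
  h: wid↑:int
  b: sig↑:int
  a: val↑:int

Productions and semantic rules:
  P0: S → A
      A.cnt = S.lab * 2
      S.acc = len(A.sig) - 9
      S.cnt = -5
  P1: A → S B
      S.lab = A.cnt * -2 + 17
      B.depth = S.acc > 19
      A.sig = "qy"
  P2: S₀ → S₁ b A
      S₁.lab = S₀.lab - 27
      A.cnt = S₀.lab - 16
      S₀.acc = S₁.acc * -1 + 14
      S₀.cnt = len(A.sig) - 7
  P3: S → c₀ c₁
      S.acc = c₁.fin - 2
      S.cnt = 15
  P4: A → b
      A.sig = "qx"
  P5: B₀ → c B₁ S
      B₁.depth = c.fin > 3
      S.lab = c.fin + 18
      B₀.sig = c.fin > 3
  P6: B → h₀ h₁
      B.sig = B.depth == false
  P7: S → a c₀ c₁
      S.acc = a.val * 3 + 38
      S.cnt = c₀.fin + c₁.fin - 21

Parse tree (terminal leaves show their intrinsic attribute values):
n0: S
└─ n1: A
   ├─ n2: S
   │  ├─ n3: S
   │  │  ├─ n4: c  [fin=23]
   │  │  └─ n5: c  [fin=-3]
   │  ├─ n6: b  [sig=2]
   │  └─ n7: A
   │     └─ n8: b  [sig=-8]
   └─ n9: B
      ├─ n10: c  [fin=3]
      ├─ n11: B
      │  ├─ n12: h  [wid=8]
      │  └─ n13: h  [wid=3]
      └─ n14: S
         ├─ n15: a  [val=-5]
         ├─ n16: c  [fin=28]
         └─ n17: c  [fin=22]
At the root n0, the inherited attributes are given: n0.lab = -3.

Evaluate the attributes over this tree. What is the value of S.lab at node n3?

2

1. n0.lab = -3  [given at root]
2. n1.cnt = -6  [S.lab * 2]
3. n2.lab = 29  [A.cnt * -2 + 17]
4. n3.lab = 2  [S₀.lab - 27]
5. n4.fin = 23  [terminal]
6. n5.fin = -3  [terminal]
7. n3.acc = -5  [c₁.fin - 2]
8. n3.cnt = 15  [15]
9. n6.sig = 2  [terminal]
10. n7.cnt = 13  [S₀.lab - 16]
11. n8.sig = -8  [terminal]
12. n7.sig = "qx"  ["qx"]
13. n2.acc = 19  [S₁.acc * -1 + 14]
14. n2.cnt = -5  [len(A.sig) - 7]
15. n9.depth = false  [S.acc > 19]
16. n10.fin = 3  [terminal]
17. n11.depth = false  [c.fin > 3]
18. n12.wid = 8  [terminal]
19. n13.wid = 3  [terminal]
20. n11.sig = true  [B.depth == false]
21. n14.lab = 21  [c.fin + 18]
22. n15.val = -5  [terminal]
23. n16.fin = 28  [terminal]
24. n17.fin = 22  [terminal]
25. n14.acc = 23  [a.val * 3 + 38]
26. n14.cnt = 29  [c₀.fin + c₁.fin - 21]
27. n9.sig = false  [c.fin > 3]
28. n1.sig = "qy"  ["qy"]
29. n0.acc = -7  [len(A.sig) - 9]
30. n0.cnt = -5  [-5]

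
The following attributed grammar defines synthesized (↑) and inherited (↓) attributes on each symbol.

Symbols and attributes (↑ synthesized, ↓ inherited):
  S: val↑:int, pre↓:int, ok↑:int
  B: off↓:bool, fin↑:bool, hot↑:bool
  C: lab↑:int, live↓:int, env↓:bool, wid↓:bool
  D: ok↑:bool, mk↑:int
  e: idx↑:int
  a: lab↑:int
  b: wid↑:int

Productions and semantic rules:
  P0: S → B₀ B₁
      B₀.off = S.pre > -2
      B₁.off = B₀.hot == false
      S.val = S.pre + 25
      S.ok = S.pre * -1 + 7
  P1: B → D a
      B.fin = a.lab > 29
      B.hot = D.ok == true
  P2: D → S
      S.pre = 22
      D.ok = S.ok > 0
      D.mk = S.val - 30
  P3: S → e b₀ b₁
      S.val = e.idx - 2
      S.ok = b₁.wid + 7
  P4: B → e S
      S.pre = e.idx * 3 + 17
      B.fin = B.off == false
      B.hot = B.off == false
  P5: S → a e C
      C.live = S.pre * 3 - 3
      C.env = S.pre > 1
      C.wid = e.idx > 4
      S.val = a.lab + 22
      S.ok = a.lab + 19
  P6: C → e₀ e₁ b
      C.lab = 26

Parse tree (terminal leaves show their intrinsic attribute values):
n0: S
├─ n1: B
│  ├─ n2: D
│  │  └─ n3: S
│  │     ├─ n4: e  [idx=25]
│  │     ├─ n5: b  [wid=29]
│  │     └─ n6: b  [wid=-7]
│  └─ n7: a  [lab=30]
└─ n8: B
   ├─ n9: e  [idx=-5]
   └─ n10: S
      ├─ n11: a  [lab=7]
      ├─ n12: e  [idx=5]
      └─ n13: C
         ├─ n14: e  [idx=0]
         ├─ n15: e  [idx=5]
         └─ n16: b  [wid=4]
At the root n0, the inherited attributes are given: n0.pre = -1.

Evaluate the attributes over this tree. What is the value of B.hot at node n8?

1. n0.pre = -1  [given at root]
2. n1.off = true  [S.pre > -2]
3. n3.pre = 22  [22]
4. n4.idx = 25  [terminal]
5. n5.wid = 29  [terminal]
6. n6.wid = -7  [terminal]
7. n3.val = 23  [e.idx - 2]
8. n3.ok = 0  [b₁.wid + 7]
9. n2.ok = false  [S.ok > 0]
10. n2.mk = -7  [S.val - 30]
11. n7.lab = 30  [terminal]
12. n1.fin = true  [a.lab > 29]
13. n1.hot = false  [D.ok == true]
14. n8.off = true  [B₀.hot == false]
15. n9.idx = -5  [terminal]
16. n10.pre = 2  [e.idx * 3 + 17]
17. n11.lab = 7  [terminal]
18. n12.idx = 5  [terminal]
19. n13.live = 3  [S.pre * 3 - 3]
20. n13.env = true  [S.pre > 1]
21. n13.wid = true  [e.idx > 4]
22. n14.idx = 0  [terminal]
23. n15.idx = 5  [terminal]
24. n16.wid = 4  [terminal]
25. n13.lab = 26  [26]
26. n10.val = 29  [a.lab + 22]
27. n10.ok = 26  [a.lab + 19]
28. n8.fin = false  [B.off == false]
29. n8.hot = false  [B.off == false]
30. n0.val = 24  [S.pre + 25]
31. n0.ok = 8  [S.pre * -1 + 7]

false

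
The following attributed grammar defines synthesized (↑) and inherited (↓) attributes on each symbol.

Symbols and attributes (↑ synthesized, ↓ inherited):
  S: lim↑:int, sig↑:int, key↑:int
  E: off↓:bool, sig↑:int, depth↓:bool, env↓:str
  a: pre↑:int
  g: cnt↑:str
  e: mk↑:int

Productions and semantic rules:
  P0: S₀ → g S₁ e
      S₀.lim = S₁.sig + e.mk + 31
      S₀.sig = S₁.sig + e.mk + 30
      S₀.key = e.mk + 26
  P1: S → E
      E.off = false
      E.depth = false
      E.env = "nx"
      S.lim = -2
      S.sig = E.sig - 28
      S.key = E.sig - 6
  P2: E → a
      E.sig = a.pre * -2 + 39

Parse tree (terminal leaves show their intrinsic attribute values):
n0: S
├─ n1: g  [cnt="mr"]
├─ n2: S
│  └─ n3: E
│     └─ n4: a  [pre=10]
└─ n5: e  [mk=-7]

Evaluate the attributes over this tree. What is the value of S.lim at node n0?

15

1. n1.cnt = "mr"  [terminal]
2. n3.off = false  [false]
3. n3.depth = false  [false]
4. n3.env = "nx"  ["nx"]
5. n4.pre = 10  [terminal]
6. n3.sig = 19  [a.pre * -2 + 39]
7. n2.lim = -2  [-2]
8. n2.sig = -9  [E.sig - 28]
9. n2.key = 13  [E.sig - 6]
10. n5.mk = -7  [terminal]
11. n0.lim = 15  [S₁.sig + e.mk + 31]
12. n0.sig = 14  [S₁.sig + e.mk + 30]
13. n0.key = 19  [e.mk + 26]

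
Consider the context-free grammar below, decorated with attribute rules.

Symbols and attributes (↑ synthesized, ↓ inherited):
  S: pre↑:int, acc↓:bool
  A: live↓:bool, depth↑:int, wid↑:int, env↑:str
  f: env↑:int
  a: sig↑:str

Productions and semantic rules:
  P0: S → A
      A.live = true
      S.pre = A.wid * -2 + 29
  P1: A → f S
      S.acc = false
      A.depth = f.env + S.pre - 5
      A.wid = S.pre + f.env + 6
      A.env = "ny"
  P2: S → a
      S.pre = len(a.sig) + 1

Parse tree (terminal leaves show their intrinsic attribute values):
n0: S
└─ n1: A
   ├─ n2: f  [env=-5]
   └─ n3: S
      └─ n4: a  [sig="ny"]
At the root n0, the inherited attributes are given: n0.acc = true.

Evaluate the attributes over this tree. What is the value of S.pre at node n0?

1. n0.acc = true  [given at root]
2. n1.live = true  [true]
3. n2.env = -5  [terminal]
4. n3.acc = false  [false]
5. n4.sig = "ny"  [terminal]
6. n3.pre = 3  [len(a.sig) + 1]
7. n1.depth = -7  [f.env + S.pre - 5]
8. n1.wid = 4  [S.pre + f.env + 6]
9. n1.env = "ny"  ["ny"]
10. n0.pre = 21  [A.wid * -2 + 29]

21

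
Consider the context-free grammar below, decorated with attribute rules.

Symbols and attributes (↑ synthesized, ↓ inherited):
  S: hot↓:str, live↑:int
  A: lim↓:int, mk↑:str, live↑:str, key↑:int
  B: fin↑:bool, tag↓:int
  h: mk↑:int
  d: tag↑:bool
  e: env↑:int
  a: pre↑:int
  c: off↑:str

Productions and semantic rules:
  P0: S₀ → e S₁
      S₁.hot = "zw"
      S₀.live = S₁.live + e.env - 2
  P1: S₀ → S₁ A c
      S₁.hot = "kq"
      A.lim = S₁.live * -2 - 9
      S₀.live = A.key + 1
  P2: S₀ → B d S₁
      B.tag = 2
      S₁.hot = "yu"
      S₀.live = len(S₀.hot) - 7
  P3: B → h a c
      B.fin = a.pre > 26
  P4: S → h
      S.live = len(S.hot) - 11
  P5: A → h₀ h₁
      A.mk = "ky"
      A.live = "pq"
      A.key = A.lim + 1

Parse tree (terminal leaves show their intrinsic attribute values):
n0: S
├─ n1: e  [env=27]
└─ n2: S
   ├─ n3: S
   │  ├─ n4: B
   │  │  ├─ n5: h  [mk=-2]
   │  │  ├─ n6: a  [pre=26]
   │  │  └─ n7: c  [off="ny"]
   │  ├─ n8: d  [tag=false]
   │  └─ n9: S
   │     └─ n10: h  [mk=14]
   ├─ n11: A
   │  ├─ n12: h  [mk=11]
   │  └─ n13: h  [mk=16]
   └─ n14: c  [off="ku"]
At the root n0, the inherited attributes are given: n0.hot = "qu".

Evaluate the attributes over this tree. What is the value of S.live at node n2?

1. n0.hot = "qu"  [given at root]
2. n1.env = 27  [terminal]
3. n2.hot = "zw"  ["zw"]
4. n3.hot = "kq"  ["kq"]
5. n4.tag = 2  [2]
6. n5.mk = -2  [terminal]
7. n6.pre = 26  [terminal]
8. n7.off = "ny"  [terminal]
9. n4.fin = false  [a.pre > 26]
10. n8.tag = false  [terminal]
11. n9.hot = "yu"  ["yu"]
12. n10.mk = 14  [terminal]
13. n9.live = -9  [len(S.hot) - 11]
14. n3.live = -5  [len(S₀.hot) - 7]
15. n11.lim = 1  [S₁.live * -2 - 9]
16. n12.mk = 11  [terminal]
17. n13.mk = 16  [terminal]
18. n11.mk = "ky"  ["ky"]
19. n11.live = "pq"  ["pq"]
20. n11.key = 2  [A.lim + 1]
21. n14.off = "ku"  [terminal]
22. n2.live = 3  [A.key + 1]
23. n0.live = 28  [S₁.live + e.env - 2]

3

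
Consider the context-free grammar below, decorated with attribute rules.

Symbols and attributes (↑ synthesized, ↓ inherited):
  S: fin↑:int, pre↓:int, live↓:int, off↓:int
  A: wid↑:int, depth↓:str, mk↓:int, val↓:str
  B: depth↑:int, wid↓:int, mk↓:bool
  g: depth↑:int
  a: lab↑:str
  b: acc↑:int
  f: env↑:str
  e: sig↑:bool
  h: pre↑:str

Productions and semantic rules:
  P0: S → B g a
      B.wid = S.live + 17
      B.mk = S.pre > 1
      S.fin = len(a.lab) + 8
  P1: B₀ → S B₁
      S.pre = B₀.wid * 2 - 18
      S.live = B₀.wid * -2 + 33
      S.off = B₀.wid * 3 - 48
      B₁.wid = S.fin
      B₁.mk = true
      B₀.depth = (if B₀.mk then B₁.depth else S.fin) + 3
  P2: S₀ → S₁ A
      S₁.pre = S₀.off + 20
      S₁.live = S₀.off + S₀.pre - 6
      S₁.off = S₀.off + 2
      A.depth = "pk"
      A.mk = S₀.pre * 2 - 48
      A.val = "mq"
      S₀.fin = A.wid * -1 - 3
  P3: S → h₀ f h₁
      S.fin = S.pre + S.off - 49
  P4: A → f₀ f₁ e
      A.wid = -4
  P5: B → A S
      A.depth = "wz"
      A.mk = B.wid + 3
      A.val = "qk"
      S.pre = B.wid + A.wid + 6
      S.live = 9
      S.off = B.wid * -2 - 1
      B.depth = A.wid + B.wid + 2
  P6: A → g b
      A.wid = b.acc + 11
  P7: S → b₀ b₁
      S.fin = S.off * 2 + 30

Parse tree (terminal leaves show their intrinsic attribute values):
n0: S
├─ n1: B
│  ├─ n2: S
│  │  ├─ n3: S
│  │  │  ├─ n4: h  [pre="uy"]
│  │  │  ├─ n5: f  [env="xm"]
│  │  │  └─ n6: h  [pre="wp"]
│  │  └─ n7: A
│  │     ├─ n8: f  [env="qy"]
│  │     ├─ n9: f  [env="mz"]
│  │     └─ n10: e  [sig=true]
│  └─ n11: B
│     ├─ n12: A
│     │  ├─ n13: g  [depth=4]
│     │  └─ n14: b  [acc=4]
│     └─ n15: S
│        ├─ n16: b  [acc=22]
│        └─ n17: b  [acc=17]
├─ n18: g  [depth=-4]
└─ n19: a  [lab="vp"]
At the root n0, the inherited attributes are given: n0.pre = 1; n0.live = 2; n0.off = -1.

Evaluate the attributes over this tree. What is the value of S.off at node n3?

11

1. n0.pre = 1  [given at root]
2. n0.live = 2  [given at root]
3. n0.off = -1  [given at root]
4. n1.wid = 19  [S.live + 17]
5. n1.mk = false  [S.pre > 1]
6. n2.pre = 20  [B₀.wid * 2 - 18]
7. n2.live = -5  [B₀.wid * -2 + 33]
8. n2.off = 9  [B₀.wid * 3 - 48]
9. n3.pre = 29  [S₀.off + 20]
10. n3.live = 23  [S₀.off + S₀.pre - 6]
11. n3.off = 11  [S₀.off + 2]
12. n4.pre = "uy"  [terminal]
13. n5.env = "xm"  [terminal]
14. n6.pre = "wp"  [terminal]
15. n3.fin = -9  [S.pre + S.off - 49]
16. n7.depth = "pk"  ["pk"]
17. n7.mk = -8  [S₀.pre * 2 - 48]
18. n7.val = "mq"  ["mq"]
19. n8.env = "qy"  [terminal]
20. n9.env = "mz"  [terminal]
21. n10.sig = true  [terminal]
22. n7.wid = -4  [-4]
23. n2.fin = 1  [A.wid * -1 - 3]
24. n11.wid = 1  [S.fin]
25. n11.mk = true  [true]
26. n12.depth = "wz"  ["wz"]
27. n12.mk = 4  [B.wid + 3]
28. n12.val = "qk"  ["qk"]
29. n13.depth = 4  [terminal]
30. n14.acc = 4  [terminal]
31. n12.wid = 15  [b.acc + 11]
32. n15.pre = 22  [B.wid + A.wid + 6]
33. n15.live = 9  [9]
34. n15.off = -3  [B.wid * -2 - 1]
35. n16.acc = 22  [terminal]
36. n17.acc = 17  [terminal]
37. n15.fin = 24  [S.off * 2 + 30]
38. n11.depth = 18  [A.wid + B.wid + 2]
39. n1.depth = 4  [(if B₀.mk then B₁.depth else S.fin) + 3]
40. n18.depth = -4  [terminal]
41. n19.lab = "vp"  [terminal]
42. n0.fin = 10  [len(a.lab) + 8]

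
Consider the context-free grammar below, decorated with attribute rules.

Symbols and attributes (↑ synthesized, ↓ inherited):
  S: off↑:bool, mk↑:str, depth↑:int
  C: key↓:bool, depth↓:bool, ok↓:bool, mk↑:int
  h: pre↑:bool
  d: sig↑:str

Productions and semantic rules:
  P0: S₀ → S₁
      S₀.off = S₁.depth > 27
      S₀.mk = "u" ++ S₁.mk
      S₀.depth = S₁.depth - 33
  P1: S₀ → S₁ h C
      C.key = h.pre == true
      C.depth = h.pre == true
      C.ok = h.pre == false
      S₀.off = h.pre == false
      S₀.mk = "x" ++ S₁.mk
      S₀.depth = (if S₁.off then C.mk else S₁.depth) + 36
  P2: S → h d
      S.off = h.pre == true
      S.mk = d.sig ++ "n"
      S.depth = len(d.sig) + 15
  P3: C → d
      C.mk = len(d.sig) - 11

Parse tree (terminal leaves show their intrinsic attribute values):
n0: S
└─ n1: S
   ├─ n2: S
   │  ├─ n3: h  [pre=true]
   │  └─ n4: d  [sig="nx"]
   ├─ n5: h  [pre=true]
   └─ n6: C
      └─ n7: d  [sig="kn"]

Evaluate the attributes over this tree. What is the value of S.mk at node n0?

1. n3.pre = true  [terminal]
2. n4.sig = "nx"  [terminal]
3. n2.off = true  [h.pre == true]
4. n2.mk = "nxn"  [d.sig ++ "n"]
5. n2.depth = 17  [len(d.sig) + 15]
6. n5.pre = true  [terminal]
7. n6.key = true  [h.pre == true]
8. n6.depth = true  [h.pre == true]
9. n6.ok = false  [h.pre == false]
10. n7.sig = "kn"  [terminal]
11. n6.mk = -9  [len(d.sig) - 11]
12. n1.off = false  [h.pre == false]
13. n1.mk = "xnxn"  ["x" ++ S₁.mk]
14. n1.depth = 27  [(if S₁.off then C.mk else S₁.depth) + 36]
15. n0.off = false  [S₁.depth > 27]
16. n0.mk = "uxnxn"  ["u" ++ S₁.mk]
17. n0.depth = -6  [S₁.depth - 33]

"uxnxn"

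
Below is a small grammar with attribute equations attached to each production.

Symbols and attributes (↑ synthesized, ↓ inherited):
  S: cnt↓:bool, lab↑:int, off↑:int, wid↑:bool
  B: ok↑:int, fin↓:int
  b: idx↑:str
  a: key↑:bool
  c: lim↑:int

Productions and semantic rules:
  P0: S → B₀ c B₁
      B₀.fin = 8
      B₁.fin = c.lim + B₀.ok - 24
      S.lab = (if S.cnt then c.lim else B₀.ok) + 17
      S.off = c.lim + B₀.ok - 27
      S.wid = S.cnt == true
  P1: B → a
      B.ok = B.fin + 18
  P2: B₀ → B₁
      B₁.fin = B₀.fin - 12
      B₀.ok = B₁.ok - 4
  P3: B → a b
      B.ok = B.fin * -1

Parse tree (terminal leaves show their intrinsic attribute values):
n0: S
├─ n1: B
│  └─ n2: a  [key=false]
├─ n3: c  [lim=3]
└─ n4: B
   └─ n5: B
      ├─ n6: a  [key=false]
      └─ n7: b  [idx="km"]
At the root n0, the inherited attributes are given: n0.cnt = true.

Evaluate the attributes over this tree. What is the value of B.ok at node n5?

1. n0.cnt = true  [given at root]
2. n1.fin = 8  [8]
3. n2.key = false  [terminal]
4. n1.ok = 26  [B.fin + 18]
5. n3.lim = 3  [terminal]
6. n4.fin = 5  [c.lim + B₀.ok - 24]
7. n5.fin = -7  [B₀.fin - 12]
8. n6.key = false  [terminal]
9. n7.idx = "km"  [terminal]
10. n5.ok = 7  [B.fin * -1]
11. n4.ok = 3  [B₁.ok - 4]
12. n0.lab = 20  [(if S.cnt then c.lim else B₀.ok) + 17]
13. n0.off = 2  [c.lim + B₀.ok - 27]
14. n0.wid = true  [S.cnt == true]

7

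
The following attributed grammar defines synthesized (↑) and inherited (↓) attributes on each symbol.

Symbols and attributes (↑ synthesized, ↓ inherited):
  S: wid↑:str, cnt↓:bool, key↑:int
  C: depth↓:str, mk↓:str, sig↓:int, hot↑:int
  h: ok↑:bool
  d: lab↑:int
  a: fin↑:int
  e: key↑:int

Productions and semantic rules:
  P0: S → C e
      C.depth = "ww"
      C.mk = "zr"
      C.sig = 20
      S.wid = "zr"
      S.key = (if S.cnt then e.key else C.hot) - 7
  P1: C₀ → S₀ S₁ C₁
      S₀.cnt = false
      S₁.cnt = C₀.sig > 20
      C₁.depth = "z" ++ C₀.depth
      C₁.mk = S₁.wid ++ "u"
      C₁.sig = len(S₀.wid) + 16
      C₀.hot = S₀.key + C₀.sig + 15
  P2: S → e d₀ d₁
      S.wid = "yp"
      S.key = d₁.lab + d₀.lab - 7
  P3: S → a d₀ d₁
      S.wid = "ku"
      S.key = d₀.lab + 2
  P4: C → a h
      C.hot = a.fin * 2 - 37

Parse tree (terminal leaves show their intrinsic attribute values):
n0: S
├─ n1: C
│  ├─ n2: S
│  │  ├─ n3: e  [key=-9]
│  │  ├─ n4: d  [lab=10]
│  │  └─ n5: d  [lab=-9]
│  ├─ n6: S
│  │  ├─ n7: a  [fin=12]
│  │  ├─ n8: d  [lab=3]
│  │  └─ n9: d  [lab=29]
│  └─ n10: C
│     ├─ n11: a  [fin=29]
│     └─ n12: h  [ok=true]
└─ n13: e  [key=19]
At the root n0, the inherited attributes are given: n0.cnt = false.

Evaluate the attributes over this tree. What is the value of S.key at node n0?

22

1. n0.cnt = false  [given at root]
2. n1.depth = "ww"  ["ww"]
3. n1.mk = "zr"  ["zr"]
4. n1.sig = 20  [20]
5. n2.cnt = false  [false]
6. n3.key = -9  [terminal]
7. n4.lab = 10  [terminal]
8. n5.lab = -9  [terminal]
9. n2.wid = "yp"  ["yp"]
10. n2.key = -6  [d₁.lab + d₀.lab - 7]
11. n6.cnt = false  [C₀.sig > 20]
12. n7.fin = 12  [terminal]
13. n8.lab = 3  [terminal]
14. n9.lab = 29  [terminal]
15. n6.wid = "ku"  ["ku"]
16. n6.key = 5  [d₀.lab + 2]
17. n10.depth = "zww"  ["z" ++ C₀.depth]
18. n10.mk = "kuu"  [S₁.wid ++ "u"]
19. n10.sig = 18  [len(S₀.wid) + 16]
20. n11.fin = 29  [terminal]
21. n12.ok = true  [terminal]
22. n10.hot = 21  [a.fin * 2 - 37]
23. n1.hot = 29  [S₀.key + C₀.sig + 15]
24. n13.key = 19  [terminal]
25. n0.wid = "zr"  ["zr"]
26. n0.key = 22  [(if S.cnt then e.key else C.hot) - 7]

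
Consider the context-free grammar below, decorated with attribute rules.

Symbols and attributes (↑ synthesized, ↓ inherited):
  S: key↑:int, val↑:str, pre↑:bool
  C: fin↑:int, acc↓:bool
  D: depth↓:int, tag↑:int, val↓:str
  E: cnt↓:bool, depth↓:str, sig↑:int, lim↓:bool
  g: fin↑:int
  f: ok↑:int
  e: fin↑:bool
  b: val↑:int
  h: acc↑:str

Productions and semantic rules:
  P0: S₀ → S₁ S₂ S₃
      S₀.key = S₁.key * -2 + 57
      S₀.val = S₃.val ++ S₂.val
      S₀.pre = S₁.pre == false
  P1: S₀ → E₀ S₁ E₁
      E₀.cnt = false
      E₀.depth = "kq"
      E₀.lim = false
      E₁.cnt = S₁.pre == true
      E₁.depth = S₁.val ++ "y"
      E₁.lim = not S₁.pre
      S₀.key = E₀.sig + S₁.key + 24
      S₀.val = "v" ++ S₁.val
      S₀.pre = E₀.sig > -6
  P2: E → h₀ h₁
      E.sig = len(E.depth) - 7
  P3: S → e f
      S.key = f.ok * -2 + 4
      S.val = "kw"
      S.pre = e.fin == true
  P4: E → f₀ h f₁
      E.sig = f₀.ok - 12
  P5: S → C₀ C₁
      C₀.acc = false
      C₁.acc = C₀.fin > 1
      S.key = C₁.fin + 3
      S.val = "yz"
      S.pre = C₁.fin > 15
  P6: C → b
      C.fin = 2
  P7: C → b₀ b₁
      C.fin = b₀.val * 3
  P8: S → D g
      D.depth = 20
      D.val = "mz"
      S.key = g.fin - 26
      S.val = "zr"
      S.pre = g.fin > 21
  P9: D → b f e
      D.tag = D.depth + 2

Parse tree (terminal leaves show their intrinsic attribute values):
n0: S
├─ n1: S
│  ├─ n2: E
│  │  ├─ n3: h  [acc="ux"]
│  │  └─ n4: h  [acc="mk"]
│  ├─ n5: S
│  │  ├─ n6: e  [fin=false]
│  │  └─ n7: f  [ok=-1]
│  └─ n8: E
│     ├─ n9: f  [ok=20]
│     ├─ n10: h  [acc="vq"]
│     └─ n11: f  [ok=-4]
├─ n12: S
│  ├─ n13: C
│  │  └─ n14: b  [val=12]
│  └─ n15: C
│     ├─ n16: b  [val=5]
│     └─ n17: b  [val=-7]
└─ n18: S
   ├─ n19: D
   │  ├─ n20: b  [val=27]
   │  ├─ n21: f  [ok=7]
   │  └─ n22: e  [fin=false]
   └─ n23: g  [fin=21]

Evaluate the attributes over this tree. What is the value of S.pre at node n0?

1. n2.cnt = false  [false]
2. n2.depth = "kq"  ["kq"]
3. n2.lim = false  [false]
4. n3.acc = "ux"  [terminal]
5. n4.acc = "mk"  [terminal]
6. n2.sig = -5  [len(E.depth) - 7]
7. n6.fin = false  [terminal]
8. n7.ok = -1  [terminal]
9. n5.key = 6  [f.ok * -2 + 4]
10. n5.val = "kw"  ["kw"]
11. n5.pre = false  [e.fin == true]
12. n8.cnt = false  [S₁.pre == true]
13. n8.depth = "kwy"  [S₁.val ++ "y"]
14. n8.lim = true  [not S₁.pre]
15. n9.ok = 20  [terminal]
16. n10.acc = "vq"  [terminal]
17. n11.ok = -4  [terminal]
18. n8.sig = 8  [f₀.ok - 12]
19. n1.key = 25  [E₀.sig + S₁.key + 24]
20. n1.val = "vkw"  ["v" ++ S₁.val]
21. n1.pre = true  [E₀.sig > -6]
22. n13.acc = false  [false]
23. n14.val = 12  [terminal]
24. n13.fin = 2  [2]
25. n15.acc = true  [C₀.fin > 1]
26. n16.val = 5  [terminal]
27. n17.val = -7  [terminal]
28. n15.fin = 15  [b₀.val * 3]
29. n12.key = 18  [C₁.fin + 3]
30. n12.val = "yz"  ["yz"]
31. n12.pre = false  [C₁.fin > 15]
32. n19.depth = 20  [20]
33. n19.val = "mz"  ["mz"]
34. n20.val = 27  [terminal]
35. n21.ok = 7  [terminal]
36. n22.fin = false  [terminal]
37. n19.tag = 22  [D.depth + 2]
38. n23.fin = 21  [terminal]
39. n18.key = -5  [g.fin - 26]
40. n18.val = "zr"  ["zr"]
41. n18.pre = false  [g.fin > 21]
42. n0.key = 7  [S₁.key * -2 + 57]
43. n0.val = "zryz"  [S₃.val ++ S₂.val]
44. n0.pre = false  [S₁.pre == false]

false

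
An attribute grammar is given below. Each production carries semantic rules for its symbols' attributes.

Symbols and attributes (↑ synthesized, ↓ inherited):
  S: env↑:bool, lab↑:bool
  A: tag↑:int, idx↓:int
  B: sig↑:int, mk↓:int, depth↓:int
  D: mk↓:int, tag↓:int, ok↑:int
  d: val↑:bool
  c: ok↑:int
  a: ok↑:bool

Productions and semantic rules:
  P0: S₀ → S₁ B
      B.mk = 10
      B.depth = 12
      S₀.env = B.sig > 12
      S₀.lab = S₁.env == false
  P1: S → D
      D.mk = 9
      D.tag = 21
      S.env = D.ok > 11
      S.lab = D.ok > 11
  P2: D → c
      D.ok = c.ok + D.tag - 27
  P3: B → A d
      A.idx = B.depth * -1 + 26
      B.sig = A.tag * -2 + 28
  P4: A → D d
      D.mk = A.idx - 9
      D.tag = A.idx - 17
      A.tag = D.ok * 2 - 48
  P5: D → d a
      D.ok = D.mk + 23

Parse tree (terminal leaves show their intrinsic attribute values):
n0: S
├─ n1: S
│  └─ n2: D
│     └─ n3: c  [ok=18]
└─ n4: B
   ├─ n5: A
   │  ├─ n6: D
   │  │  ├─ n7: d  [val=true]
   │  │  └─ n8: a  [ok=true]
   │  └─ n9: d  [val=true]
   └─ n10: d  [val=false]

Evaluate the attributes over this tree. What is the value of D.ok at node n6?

28

1. n2.mk = 9  [9]
2. n2.tag = 21  [21]
3. n3.ok = 18  [terminal]
4. n2.ok = 12  [c.ok + D.tag - 27]
5. n1.env = true  [D.ok > 11]
6. n1.lab = true  [D.ok > 11]
7. n4.mk = 10  [10]
8. n4.depth = 12  [12]
9. n5.idx = 14  [B.depth * -1 + 26]
10. n6.mk = 5  [A.idx - 9]
11. n6.tag = -3  [A.idx - 17]
12. n7.val = true  [terminal]
13. n8.ok = true  [terminal]
14. n6.ok = 28  [D.mk + 23]
15. n9.val = true  [terminal]
16. n5.tag = 8  [D.ok * 2 - 48]
17. n10.val = false  [terminal]
18. n4.sig = 12  [A.tag * -2 + 28]
19. n0.env = false  [B.sig > 12]
20. n0.lab = false  [S₁.env == false]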